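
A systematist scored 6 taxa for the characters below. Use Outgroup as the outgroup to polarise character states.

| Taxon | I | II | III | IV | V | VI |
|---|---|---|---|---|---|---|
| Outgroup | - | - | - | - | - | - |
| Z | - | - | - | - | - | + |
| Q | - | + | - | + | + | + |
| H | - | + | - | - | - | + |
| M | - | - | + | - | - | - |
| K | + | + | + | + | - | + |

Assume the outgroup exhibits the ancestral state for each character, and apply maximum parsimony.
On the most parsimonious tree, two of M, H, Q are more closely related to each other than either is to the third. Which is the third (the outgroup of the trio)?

The outgroup has state '-' for every character, so '+' is the derived state throughout.
I (derived state '+') is unique to K (autapomorphy; uninformative for grouping).
II (derived state '+') is shared by H, K, and Q — a synapomorphy uniting that clade.
III groups K and M, which is incompatible with the clades supported by the remaining characters; treating it as convergent (homoplasy) costs fewer steps than any alternative tree.
IV (derived state '+') is shared by K and Q — a synapomorphy uniting that clade.
V (derived state '+') is unique to Q (autapomorphy; uninformative for grouping).
Only H, K, Q, and Z show the derived state '+' for VI, supporting them as a clade.
Most parsimonious ingroup topology: ((Z,((Q,K),H)),M).
Q and H share a more recent common ancestor with each other than either does with M, so M is the least closely related of the three.

M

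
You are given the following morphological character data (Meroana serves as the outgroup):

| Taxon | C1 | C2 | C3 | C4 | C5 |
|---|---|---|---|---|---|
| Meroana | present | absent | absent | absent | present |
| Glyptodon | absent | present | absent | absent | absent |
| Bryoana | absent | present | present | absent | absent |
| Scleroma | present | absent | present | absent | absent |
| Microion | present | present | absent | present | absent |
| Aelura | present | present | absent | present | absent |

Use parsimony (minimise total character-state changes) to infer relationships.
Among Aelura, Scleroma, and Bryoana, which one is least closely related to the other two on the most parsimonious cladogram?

Scleroma

Character polarity is set by the outgroup: the derived state is whichever differs from the outgroup's state, so for C1, C5 the derived state is 'absent', and for the remaining characters it is 'present'.
C1: derived state 'absent' in Bryoana and Glyptodon only — synapomorphy for {Bryoana, Glyptodon}.
Only Aelura, Bryoana, Glyptodon, and Microion show the derived state 'present' for C2, supporting them as a clade.
C3 (state 'present') occurs in Bryoana and Scleroma but conflicts with the nesting implied by the other characters — most parsimoniously interpreted as homoplasy.
C4 (derived state 'present') is shared by Aelura and Microion — a synapomorphy uniting that clade.
All ingroup taxa share the derived state 'absent' for C5; it defines the ingroup but does not resolve relationships within it.
Most parsimonious ingroup topology: (((Glyptodon,Bryoana),(Microion,Aelura)),Scleroma).
Bryoana and Aelura share a more recent common ancestor with each other than either does with Scleroma, so Scleroma is the least closely related of the three.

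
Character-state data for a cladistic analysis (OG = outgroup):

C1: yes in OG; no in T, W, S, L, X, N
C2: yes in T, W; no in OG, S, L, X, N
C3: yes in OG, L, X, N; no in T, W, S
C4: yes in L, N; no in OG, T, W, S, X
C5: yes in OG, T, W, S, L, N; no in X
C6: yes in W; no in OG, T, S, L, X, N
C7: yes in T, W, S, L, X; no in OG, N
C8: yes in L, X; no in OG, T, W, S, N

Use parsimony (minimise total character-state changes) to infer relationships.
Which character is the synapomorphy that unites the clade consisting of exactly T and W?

Character polarity is set by the outgroup: the derived state is whichever differs from the outgroup's state, so for C1, C3, C5 the derived state is 'no', and for the remaining characters it is 'yes'.
C1 (derived state 'no') is shared by all ingroup taxa — unites the whole ingroup.
C2: derived state 'yes' in T and W only — synapomorphy for {T, W}.
C3: derived state 'no' in S, T, and W only — synapomorphy for {S, T, W}.
C4 (state 'yes') occurs in L and N but conflicts with the nesting implied by the other characters — most parsimoniously interpreted as homoplasy.
C5 (derived state 'no') is unique to X (autapomorphy; uninformative for grouping).
C6 (derived state 'yes') is unique to W (autapomorphy; uninformative for grouping).
C7: derived state 'yes' in L, S, T, W, and X only — synapomorphy for {L, S, T, W, X}.
C8 (derived state 'yes') is shared by L and X — a synapomorphy uniting that clade.
Most parsimonious ingroup topology: ((((T,W),S),(L,X)),N).
The clade {T, W} is supported by C2: its derived state 'yes' occurs in exactly those taxa and in no other taxon (including the outgroup).

C2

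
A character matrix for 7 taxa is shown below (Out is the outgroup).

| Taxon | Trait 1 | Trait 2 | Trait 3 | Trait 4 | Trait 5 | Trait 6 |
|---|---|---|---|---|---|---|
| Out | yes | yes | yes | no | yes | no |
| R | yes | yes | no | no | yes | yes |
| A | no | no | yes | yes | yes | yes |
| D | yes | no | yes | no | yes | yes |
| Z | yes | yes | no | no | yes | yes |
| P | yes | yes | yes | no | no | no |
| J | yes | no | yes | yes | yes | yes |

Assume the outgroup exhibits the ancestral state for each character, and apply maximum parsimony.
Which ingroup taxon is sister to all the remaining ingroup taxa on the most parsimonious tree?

Character polarity is set by the outgroup: the derived state is whichever differs from the outgroup's state, so for Trait 1, Trait 2, Trait 3, Trait 5 the derived state is 'no', and for the remaining characters it is 'yes'.
Trait 1 (derived state 'no') is unique to A (autapomorphy; uninformative for grouping).
Trait 2 (derived state 'no') is shared by A, D, and J — a synapomorphy uniting that clade.
Trait 3: derived state 'no' in R and Z only — synapomorphy for {R, Z}.
Trait 4 (derived state 'yes') is shared by A and J — a synapomorphy uniting that clade.
Trait 5 (derived state 'no') is unique to P (autapomorphy; uninformative for grouping).
Trait 6 (derived state 'yes') is shared by A, D, J, R, and Z — a synapomorphy uniting that clade.
Most parsimonious ingroup topology: (((R,Z),((A,J),D)),P).
P is sister to the clade containing all other ingroup taxa, so it is the earliest-diverging (most basal) ingroup lineage.

P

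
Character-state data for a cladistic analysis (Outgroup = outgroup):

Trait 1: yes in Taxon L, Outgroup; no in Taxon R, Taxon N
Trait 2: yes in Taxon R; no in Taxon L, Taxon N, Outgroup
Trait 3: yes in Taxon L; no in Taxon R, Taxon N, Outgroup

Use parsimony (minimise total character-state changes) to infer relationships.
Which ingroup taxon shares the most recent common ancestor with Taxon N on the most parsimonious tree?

Taxon R

Character polarity is set by the outgroup: the derived state is whichever differs from the outgroup's state, so for Trait 1 the derived state is 'no', and for the remaining characters it is 'yes'.
Trait 1 (derived state 'no') is shared by Taxon N and Taxon R — a synapomorphy uniting that clade.
Trait 2 (derived state 'yes') is unique to Taxon R (autapomorphy; uninformative for grouping).
Trait 3 (derived state 'yes') is unique to Taxon L (autapomorphy; uninformative for grouping).
Most parsimonious ingroup topology: ((Taxon R,Taxon N),Taxon L).
Taxon N and Taxon R form a cherry on this tree, so they are sister taxa.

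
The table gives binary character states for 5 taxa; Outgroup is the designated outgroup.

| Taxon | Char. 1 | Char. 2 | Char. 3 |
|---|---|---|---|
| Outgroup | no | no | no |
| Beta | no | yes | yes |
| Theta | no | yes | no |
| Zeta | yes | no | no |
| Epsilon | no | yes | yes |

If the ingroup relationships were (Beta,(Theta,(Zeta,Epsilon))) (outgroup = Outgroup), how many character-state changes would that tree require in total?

Map each character onto (Beta,(Theta,(Zeta,Epsilon))) (rooted by Outgroup) and count the minimum state changes it requires (Fitch parsimony):
Char. 1: 1; Char. 2: 2; Char. 3: 2.
Total tree length = 5.

5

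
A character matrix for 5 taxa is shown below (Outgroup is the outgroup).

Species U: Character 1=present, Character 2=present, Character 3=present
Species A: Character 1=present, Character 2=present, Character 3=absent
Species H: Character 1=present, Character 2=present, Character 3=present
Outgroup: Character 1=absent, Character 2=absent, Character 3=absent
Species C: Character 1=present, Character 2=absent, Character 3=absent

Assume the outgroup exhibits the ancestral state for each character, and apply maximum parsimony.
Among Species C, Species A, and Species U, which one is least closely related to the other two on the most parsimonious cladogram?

Species C

The outgroup has state 'absent' for every character, so 'present' is the derived state throughout.
Character 1 (derived state 'present') is shared by all ingroup taxa — unites the whole ingroup.
Character 2 (derived state 'present') is shared by Species A, Species H, and Species U — a synapomorphy uniting that clade.
Character 3: derived state 'present' in Species H and Species U only — synapomorphy for {Species H, Species U}.
Most parsimonious ingroup topology: (((Species U,Species H),Species A),Species C).
Species U and Species A share a more recent common ancestor with each other than either does with Species C, so Species C is the least closely related of the three.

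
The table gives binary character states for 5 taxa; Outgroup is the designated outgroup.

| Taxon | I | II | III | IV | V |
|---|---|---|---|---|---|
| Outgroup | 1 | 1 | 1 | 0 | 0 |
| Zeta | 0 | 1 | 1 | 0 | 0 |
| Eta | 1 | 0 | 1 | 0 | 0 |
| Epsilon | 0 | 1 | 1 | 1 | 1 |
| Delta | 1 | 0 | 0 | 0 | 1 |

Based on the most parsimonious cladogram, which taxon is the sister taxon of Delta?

Character polarity is set by the outgroup: the derived state is whichever differs from the outgroup's state, so for I, II, III the derived state is '0', and for the remaining characters it is '1'.
I: derived state '0' in Epsilon and Zeta only — synapomorphy for {Epsilon, Zeta}.
II (derived state '0') is shared by Delta and Eta — a synapomorphy uniting that clade.
III: derived state '0' in Delta only — an autapomorphy, so it tells us nothing about relationships among taxa.
IV (derived state '1') is unique to Epsilon (autapomorphy; uninformative for grouping).
V groups Delta and Epsilon, which is incompatible with the clades supported by the remaining characters; treating it as convergent (homoplasy) costs fewer steps than any alternative tree.
Most parsimonious ingroup topology: ((Zeta,Epsilon),(Eta,Delta)).
Delta and Eta form a cherry on this tree, so they are sister taxa.

Eta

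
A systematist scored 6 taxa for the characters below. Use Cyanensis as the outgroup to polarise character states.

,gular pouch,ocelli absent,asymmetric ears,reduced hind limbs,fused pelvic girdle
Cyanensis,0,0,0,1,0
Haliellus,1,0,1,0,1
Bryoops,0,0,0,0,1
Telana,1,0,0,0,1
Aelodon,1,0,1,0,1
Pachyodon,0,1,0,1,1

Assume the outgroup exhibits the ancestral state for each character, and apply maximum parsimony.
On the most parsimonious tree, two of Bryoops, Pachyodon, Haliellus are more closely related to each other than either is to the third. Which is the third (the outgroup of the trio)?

Pachyodon

Character polarity is set by the outgroup: the derived state is whichever differs from the outgroup's state, so for reduced hind limbs the derived state is '0', and for the remaining characters it is '1'.
gular pouch: derived state '1' in Aelodon, Haliellus, and Telana only — synapomorphy for {Aelodon, Haliellus, Telana}.
ocelli absent (derived state '1') is unique to Pachyodon (autapomorphy; uninformative for grouping).
Only Aelodon and Haliellus show the derived state '1' for asymmetric ears, supporting them as a clade.
reduced hind limbs (derived state '0') is shared by Aelodon, Bryoops, Haliellus, and Telana — a synapomorphy uniting that clade.
All ingroup taxa share the derived state '1' for fused pelvic girdle; it defines the ingroup but does not resolve relationships within it.
Most parsimonious ingroup topology: ((Bryoops,((Haliellus,Aelodon),Telana)),Pachyodon).
Haliellus and Bryoops share a more recent common ancestor with each other than either does with Pachyodon, so Pachyodon is the least closely related of the three.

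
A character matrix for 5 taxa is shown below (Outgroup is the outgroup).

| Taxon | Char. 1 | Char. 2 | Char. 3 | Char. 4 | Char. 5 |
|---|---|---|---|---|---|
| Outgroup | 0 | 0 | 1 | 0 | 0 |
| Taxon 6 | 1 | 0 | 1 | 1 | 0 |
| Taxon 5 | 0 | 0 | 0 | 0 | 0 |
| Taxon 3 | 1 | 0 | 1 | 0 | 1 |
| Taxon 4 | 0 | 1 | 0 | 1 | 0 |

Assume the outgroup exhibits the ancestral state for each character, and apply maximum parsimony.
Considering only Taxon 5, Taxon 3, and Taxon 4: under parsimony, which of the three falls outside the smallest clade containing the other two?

Character polarity is set by the outgroup: the derived state is whichever differs from the outgroup's state, so for Char. 3 the derived state is '0', and for the remaining characters it is '1'.
Char. 1: derived state '1' in Taxon 3 and Taxon 6 only — synapomorphy for {Taxon 3, Taxon 6}.
Char. 2: derived state '1' in Taxon 4 only — an autapomorphy, so it tells us nothing about relationships among taxa.
Only Taxon 4 and Taxon 5 show the derived state '0' for Char. 3, supporting them as a clade.
Char. 4 groups Taxon 4 and Taxon 6, which is incompatible with the clades supported by the remaining characters; treating it as convergent (homoplasy) costs fewer steps than any alternative tree.
Char. 5: derived state '1' in Taxon 3 only — an autapomorphy, so it tells us nothing about relationships among taxa.
Most parsimonious ingroup topology: ((Taxon 6,Taxon 3),(Taxon 5,Taxon 4)).
Taxon 5 and Taxon 4 share a more recent common ancestor with each other than either does with Taxon 3, so Taxon 3 is the least closely related of the three.

Taxon 3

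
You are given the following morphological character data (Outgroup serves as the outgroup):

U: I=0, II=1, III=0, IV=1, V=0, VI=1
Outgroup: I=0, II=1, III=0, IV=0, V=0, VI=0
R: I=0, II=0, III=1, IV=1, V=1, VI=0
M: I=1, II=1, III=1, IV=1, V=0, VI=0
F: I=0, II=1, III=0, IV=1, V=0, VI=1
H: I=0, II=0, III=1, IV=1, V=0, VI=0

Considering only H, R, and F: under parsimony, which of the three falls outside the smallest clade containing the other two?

Character polarity is set by the outgroup: the derived state is whichever differs from the outgroup's state, so for II the derived state is '0', and for the remaining characters it is '1'.
I (derived state '1') is unique to M (autapomorphy; uninformative for grouping).
II (derived state '0') is shared by H and R — a synapomorphy uniting that clade.
III (derived state '1') is shared by H, M, and R — a synapomorphy uniting that clade.
All ingroup taxa share the derived state '1' for IV; it defines the ingroup but does not resolve relationships within it.
V: derived state '1' in R only — an autapomorphy, so it tells us nothing about relationships among taxa.
VI: derived state '1' in F and U only — synapomorphy for {F, U}.
Most parsimonious ingroup topology: ((M,(H,R)),(U,F)).
R and H share a more recent common ancestor with each other than either does with F, so F is the least closely related of the three.

F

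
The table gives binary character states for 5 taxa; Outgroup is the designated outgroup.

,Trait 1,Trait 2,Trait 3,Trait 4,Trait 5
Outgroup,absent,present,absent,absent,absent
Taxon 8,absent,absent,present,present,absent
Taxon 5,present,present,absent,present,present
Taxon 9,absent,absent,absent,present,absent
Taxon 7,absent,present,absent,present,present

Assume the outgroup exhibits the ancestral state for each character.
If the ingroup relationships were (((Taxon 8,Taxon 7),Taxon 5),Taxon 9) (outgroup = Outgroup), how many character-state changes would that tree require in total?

Map each character onto (((Taxon 8,Taxon 7),Taxon 5),Taxon 9) (rooted by Outgroup) and count the minimum state changes it requires (Fitch parsimony):
Trait 1: 1; Trait 2: 2; Trait 3: 1; Trait 4: 1; Trait 5: 2.
Total tree length = 7.

7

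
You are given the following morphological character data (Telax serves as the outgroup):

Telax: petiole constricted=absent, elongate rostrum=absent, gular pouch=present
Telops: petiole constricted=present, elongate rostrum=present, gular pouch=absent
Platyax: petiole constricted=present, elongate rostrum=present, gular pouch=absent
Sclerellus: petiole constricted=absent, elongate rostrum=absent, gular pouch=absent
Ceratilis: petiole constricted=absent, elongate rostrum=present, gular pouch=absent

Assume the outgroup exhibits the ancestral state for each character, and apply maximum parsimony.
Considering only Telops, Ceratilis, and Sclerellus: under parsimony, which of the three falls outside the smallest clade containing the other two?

Character polarity is set by the outgroup: the derived state is whichever differs from the outgroup's state, so for gular pouch the derived state is 'absent', and for the remaining characters it is 'present'.
petiole constricted (derived state 'present') is shared by Platyax and Telops — a synapomorphy uniting that clade.
elongate rostrum (derived state 'present') is shared by Ceratilis, Platyax, and Telops — a synapomorphy uniting that clade.
All ingroup taxa share the derived state 'absent' for gular pouch; it defines the ingroup but does not resolve relationships within it.
Most parsimonious ingroup topology: (((Telops,Platyax),Ceratilis),Sclerellus).
Telops and Ceratilis share a more recent common ancestor with each other than either does with Sclerellus, so Sclerellus is the least closely related of the three.

Sclerellus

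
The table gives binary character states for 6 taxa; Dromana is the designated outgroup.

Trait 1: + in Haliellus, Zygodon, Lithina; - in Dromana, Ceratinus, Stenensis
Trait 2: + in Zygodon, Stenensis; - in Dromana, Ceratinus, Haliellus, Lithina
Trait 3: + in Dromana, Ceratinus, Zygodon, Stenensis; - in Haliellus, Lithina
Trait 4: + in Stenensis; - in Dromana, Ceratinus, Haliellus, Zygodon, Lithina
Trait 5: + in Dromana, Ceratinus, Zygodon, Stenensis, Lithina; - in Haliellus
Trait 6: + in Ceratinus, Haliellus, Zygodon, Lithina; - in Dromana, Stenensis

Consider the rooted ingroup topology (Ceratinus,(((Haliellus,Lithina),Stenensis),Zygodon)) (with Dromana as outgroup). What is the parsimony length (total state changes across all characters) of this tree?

9

Map each character onto (Ceratinus,(((Haliellus,Lithina),Stenensis),Zygodon)) (rooted by Dromana) and count the minimum state changes it requires (Fitch parsimony):
Trait 1: 2; Trait 2: 2; Trait 3: 1; Trait 4: 1; Trait 5: 1; Trait 6: 2.
Total tree length = 9.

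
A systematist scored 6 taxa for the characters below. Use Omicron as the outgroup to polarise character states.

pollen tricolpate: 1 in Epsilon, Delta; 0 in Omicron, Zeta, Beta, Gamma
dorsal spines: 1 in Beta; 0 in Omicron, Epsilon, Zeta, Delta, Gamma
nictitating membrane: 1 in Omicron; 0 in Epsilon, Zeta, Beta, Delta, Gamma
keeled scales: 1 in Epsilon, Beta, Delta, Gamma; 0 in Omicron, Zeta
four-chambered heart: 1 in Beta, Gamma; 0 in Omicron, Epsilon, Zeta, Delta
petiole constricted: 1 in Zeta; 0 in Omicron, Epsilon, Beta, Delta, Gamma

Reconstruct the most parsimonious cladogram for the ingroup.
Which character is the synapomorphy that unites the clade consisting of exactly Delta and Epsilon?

Character polarity is set by the outgroup: the derived state is whichever differs from the outgroup's state, so for nictitating membrane the derived state is '0', and for the remaining characters it is '1'.
pollen tricolpate: derived state '1' in Delta and Epsilon only — synapomorphy for {Delta, Epsilon}.
dorsal spines (derived state '1') is unique to Beta (autapomorphy; uninformative for grouping).
nictitating membrane (derived state '0') is shared by all ingroup taxa — unites the whole ingroup.
keeled scales (derived state '1') is shared by Beta, Delta, Epsilon, and Gamma — a synapomorphy uniting that clade.
Only Beta and Gamma show the derived state '1' for four-chambered heart, supporting them as a clade.
petiole constricted: derived state '1' in Zeta only — an autapomorphy, so it tells us nothing about relationships among taxa.
Most parsimonious ingroup topology: (((Epsilon,Delta),(Beta,Gamma)),Zeta).
The clade {Delta, Epsilon} is supported by pollen tricolpate: its derived state '1' occurs in exactly those taxa and in no other taxon (including the outgroup).

pollen tricolpate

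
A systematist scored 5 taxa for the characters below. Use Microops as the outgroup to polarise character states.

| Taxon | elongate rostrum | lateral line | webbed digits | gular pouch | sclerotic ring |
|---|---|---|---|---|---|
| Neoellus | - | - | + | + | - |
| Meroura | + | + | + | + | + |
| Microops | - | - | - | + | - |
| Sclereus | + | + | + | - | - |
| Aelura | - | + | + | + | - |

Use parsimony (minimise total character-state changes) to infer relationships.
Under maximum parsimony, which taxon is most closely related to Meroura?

Character polarity is set by the outgroup: the derived state is whichever differs from the outgroup's state, so for gular pouch the derived state is '-', and for the remaining characters it is '+'.
Only Meroura and Sclereus show the derived state '+' for elongate rostrum, supporting them as a clade.
lateral line (derived state '+') is shared by Aelura, Meroura, and Sclereus — a synapomorphy uniting that clade.
All ingroup taxa share the derived state '+' for webbed digits; it defines the ingroup but does not resolve relationships within it.
gular pouch: derived state '-' in Sclereus only — an autapomorphy, so it tells us nothing about relationships among taxa.
sclerotic ring (derived state '+') is unique to Meroura (autapomorphy; uninformative for grouping).
Most parsimonious ingroup topology: ((Aelura,(Meroura,Sclereus)),Neoellus).
Meroura and Sclereus form a cherry on this tree, so they are sister taxa.

Sclereus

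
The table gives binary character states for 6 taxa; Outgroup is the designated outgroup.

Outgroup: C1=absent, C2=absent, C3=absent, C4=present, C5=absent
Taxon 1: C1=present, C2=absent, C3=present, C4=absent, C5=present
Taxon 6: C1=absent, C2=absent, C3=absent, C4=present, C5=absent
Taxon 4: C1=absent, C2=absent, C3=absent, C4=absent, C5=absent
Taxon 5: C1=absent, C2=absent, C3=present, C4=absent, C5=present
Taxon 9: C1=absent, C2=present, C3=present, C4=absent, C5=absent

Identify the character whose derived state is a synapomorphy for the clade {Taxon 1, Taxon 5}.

C5

Character polarity is set by the outgroup: the derived state is whichever differs from the outgroup's state, so for C4 the derived state is 'absent', and for the remaining characters it is 'present'.
C1: derived state 'present' in Taxon 1 only — an autapomorphy, so it tells us nothing about relationships among taxa.
C2 (derived state 'present') is unique to Taxon 9 (autapomorphy; uninformative for grouping).
C3: derived state 'present' in Taxon 1, Taxon 5, and Taxon 9 only — synapomorphy for {Taxon 1, Taxon 5, Taxon 9}.
C4: derived state 'absent' in Taxon 1, Taxon 4, Taxon 5, and Taxon 9 only — synapomorphy for {Taxon 1, Taxon 4, Taxon 5, Taxon 9}.
Only Taxon 1 and Taxon 5 show the derived state 'present' for C5, supporting them as a clade.
Most parsimonious ingroup topology: ((((Taxon 1,Taxon 5),Taxon 9),Taxon 4),Taxon 6).
The clade {Taxon 1, Taxon 5} is supported by C5: its derived state 'present' occurs in exactly those taxa and in no other taxon (including the outgroup).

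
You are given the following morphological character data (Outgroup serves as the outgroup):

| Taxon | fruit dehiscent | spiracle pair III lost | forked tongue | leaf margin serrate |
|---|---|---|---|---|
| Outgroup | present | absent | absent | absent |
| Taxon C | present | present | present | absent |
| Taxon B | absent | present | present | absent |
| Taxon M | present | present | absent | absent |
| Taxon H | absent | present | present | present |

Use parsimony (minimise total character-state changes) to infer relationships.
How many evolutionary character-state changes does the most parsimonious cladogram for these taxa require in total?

4

Character polarity is set by the outgroup: the derived state is whichever differs from the outgroup's state, so for fruit dehiscent the derived state is 'absent', and for the remaining characters it is 'present'.
Only Taxon B and Taxon H show the derived state 'absent' for fruit dehiscent, supporting them as a clade.
All ingroup taxa share the derived state 'present' for spiracle pair III lost; it defines the ingroup but does not resolve relationships within it.
forked tongue: derived state 'present' in Taxon B, Taxon C, and Taxon H only — synapomorphy for {Taxon B, Taxon C, Taxon H}.
leaf margin serrate (derived state 'present') is unique to Taxon H (autapomorphy; uninformative for grouping).
Most parsimonious ingroup topology: ((Taxon C,(Taxon B,Taxon H)),Taxon M).
Changes per character on this tree: fruit dehiscent: 1; spiracle pair III lost: 1; forked tongue: 1; leaf margin serrate: 1.
Total = 4.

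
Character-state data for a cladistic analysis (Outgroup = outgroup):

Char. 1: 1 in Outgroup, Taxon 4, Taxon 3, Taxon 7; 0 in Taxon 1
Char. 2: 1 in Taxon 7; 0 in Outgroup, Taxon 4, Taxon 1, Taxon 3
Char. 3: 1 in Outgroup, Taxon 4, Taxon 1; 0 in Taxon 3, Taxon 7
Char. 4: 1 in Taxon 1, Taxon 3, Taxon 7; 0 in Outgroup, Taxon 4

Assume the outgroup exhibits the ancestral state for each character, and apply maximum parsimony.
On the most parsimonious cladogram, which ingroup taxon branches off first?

Character polarity is set by the outgroup: the derived state is whichever differs from the outgroup's state, so for Char. 1, Char. 3 the derived state is '0', and for the remaining characters it is '1'.
Char. 1: derived state '0' in Taxon 1 only — an autapomorphy, so it tells us nothing about relationships among taxa.
Char. 2 (derived state '1') is unique to Taxon 7 (autapomorphy; uninformative for grouping).
Char. 3: derived state '0' in Taxon 3 and Taxon 7 only — synapomorphy for {Taxon 3, Taxon 7}.
Char. 4 (derived state '1') is shared by Taxon 1, Taxon 3, and Taxon 7 — a synapomorphy uniting that clade.
Most parsimonious ingroup topology: (Taxon 4,(Taxon 1,(Taxon 3,Taxon 7))).
Taxon 4 is sister to the clade containing all other ingroup taxa, so it is the earliest-diverging (most basal) ingroup lineage.

Taxon 4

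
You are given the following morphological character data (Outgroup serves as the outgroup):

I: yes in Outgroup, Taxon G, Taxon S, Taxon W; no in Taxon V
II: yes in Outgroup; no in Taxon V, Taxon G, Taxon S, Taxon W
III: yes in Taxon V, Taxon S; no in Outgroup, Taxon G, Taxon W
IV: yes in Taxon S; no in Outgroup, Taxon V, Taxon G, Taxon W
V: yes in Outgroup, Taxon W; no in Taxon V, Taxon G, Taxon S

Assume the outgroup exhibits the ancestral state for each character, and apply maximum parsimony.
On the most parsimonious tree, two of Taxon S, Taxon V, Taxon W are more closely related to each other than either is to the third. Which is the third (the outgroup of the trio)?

Character polarity is set by the outgroup: the derived state is whichever differs from the outgroup's state, so for I, II, V the derived state is 'no', and for the remaining characters it is 'yes'.
I (derived state 'no') is unique to Taxon V (autapomorphy; uninformative for grouping).
All ingroup taxa share the derived state 'no' for II; it defines the ingroup but does not resolve relationships within it.
III (derived state 'yes') is shared by Taxon S and Taxon V — a synapomorphy uniting that clade.
IV: derived state 'yes' in Taxon S only — an autapomorphy, so it tells us nothing about relationships among taxa.
V (derived state 'no') is shared by Taxon G, Taxon S, and Taxon V — a synapomorphy uniting that clade.
Most parsimonious ingroup topology: (((Taxon V,Taxon S),Taxon G),Taxon W).
Taxon V and Taxon S share a more recent common ancestor with each other than either does with Taxon W, so Taxon W is the least closely related of the three.

Taxon W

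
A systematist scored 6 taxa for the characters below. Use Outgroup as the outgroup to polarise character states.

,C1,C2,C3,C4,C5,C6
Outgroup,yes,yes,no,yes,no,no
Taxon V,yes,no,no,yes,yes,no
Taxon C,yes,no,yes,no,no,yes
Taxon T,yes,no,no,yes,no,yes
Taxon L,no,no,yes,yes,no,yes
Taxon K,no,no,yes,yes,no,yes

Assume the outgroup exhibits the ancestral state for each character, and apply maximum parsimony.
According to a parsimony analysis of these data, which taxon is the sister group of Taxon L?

Character polarity is set by the outgroup: the derived state is whichever differs from the outgroup's state, so for C1, C2, C4 the derived state is 'no', and for the remaining characters it is 'yes'.
C1: derived state 'no' in Taxon K and Taxon L only — synapomorphy for {Taxon K, Taxon L}.
All ingroup taxa share the derived state 'no' for C2; it defines the ingroup but does not resolve relationships within it.
C3 (derived state 'yes') is shared by Taxon C, Taxon K, and Taxon L — a synapomorphy uniting that clade.
C4: derived state 'no' in Taxon C only — an autapomorphy, so it tells us nothing about relationships among taxa.
C5: derived state 'yes' in Taxon V only — an autapomorphy, so it tells us nothing about relationships among taxa.
C6: derived state 'yes' in Taxon C, Taxon K, Taxon L, and Taxon T only — synapomorphy for {Taxon C, Taxon K, Taxon L, Taxon T}.
Most parsimonious ingroup topology: (Taxon V,((Taxon C,(Taxon L,Taxon K)),Taxon T)).
Taxon L and Taxon K form a cherry on this tree, so they are sister taxa.

Taxon K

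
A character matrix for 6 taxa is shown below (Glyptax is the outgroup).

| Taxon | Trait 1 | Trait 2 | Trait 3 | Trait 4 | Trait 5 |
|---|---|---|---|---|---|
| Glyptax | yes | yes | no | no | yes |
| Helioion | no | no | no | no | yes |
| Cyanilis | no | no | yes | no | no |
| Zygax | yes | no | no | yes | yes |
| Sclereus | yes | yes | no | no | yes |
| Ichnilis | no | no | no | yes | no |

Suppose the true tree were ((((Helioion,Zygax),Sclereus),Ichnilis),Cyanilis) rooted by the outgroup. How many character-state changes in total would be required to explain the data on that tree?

10

Map each character onto ((((Helioion,Zygax),Sclereus),Ichnilis),Cyanilis) (rooted by Glyptax) and count the minimum state changes it requires (Fitch parsimony):
Trait 1: 3; Trait 2: 2; Trait 3: 1; Trait 4: 2; Trait 5: 2.
Total tree length = 10.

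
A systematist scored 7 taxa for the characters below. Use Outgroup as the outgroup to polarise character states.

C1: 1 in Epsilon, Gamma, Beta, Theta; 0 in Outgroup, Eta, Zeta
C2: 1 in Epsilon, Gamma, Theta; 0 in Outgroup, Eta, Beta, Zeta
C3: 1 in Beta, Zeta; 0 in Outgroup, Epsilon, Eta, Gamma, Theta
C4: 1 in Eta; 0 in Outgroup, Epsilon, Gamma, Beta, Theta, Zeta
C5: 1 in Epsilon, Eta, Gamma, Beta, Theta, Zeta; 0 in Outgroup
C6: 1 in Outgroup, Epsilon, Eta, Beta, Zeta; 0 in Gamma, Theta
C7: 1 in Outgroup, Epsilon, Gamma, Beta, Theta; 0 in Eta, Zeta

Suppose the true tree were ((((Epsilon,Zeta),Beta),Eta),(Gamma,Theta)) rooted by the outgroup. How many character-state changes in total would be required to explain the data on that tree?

12

Map each character onto ((((Epsilon,Zeta),Beta),Eta),(Gamma,Theta)) (rooted by Outgroup) and count the minimum state changes it requires (Fitch parsimony):
C1: 3; C2: 2; C3: 2; C4: 1; C5: 1; C6: 1; C7: 2.
Total tree length = 12.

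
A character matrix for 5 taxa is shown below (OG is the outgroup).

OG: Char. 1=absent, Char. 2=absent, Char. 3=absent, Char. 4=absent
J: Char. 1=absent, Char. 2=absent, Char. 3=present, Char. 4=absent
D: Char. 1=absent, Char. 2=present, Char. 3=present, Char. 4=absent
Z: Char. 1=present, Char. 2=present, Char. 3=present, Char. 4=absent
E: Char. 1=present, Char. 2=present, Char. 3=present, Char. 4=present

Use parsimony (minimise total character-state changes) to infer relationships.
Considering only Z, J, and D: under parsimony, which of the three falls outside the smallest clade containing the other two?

J

The outgroup has state 'absent' for every character, so 'present' is the derived state throughout.
Only E and Z show the derived state 'present' for Char. 1, supporting them as a clade.
Char. 2 (derived state 'present') is shared by D, E, and Z — a synapomorphy uniting that clade.
All ingroup taxa share the derived state 'present' for Char. 3; it defines the ingroup but does not resolve relationships within it.
Char. 4 (derived state 'present') is unique to E (autapomorphy; uninformative for grouping).
Most parsimonious ingroup topology: (J,(D,(Z,E))).
Z and D share a more recent common ancestor with each other than either does with J, so J is the least closely related of the three.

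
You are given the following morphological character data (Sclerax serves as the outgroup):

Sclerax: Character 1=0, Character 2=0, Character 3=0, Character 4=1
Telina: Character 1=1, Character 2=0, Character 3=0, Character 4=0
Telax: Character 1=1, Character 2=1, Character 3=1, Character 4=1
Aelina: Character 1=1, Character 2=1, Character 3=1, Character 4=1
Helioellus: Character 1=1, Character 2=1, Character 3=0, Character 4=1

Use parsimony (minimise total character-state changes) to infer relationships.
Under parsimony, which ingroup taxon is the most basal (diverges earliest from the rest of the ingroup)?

Character polarity is set by the outgroup: the derived state is whichever differs from the outgroup's state, so for Character 4 the derived state is '0', and for the remaining characters it is '1'.
Character 1 (derived state '1') is shared by all ingroup taxa — unites the whole ingroup.
Character 2: derived state '1' in Aelina, Helioellus, and Telax only — synapomorphy for {Aelina, Helioellus, Telax}.
Character 3 (derived state '1') is shared by Aelina and Telax — a synapomorphy uniting that clade.
Character 4: derived state '0' in Telina only — an autapomorphy, so it tells us nothing about relationships among taxa.
Most parsimonious ingroup topology: (Telina,((Telax,Aelina),Helioellus)).
Telina is sister to the clade containing all other ingroup taxa, so it is the earliest-diverging (most basal) ingroup lineage.

Telina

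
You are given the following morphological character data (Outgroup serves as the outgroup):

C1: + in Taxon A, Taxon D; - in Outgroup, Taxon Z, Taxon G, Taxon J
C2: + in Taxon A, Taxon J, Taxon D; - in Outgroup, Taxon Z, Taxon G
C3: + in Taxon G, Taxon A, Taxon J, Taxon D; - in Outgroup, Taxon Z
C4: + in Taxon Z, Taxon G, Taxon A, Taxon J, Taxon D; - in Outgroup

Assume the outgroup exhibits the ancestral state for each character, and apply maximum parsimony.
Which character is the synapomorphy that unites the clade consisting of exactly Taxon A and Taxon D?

C1

The outgroup has state '-' for every character, so '+' is the derived state throughout.
Only Taxon A and Taxon D show the derived state '+' for C1, supporting them as a clade.
Only Taxon A, Taxon D, and Taxon J show the derived state '+' for C2, supporting them as a clade.
Only Taxon A, Taxon D, Taxon G, and Taxon J show the derived state '+' for C3, supporting them as a clade.
C4 (derived state '+') is shared by all ingroup taxa — unites the whole ingroup.
Most parsimonious ingroup topology: (Taxon Z,(Taxon G,((Taxon A,Taxon D),Taxon J))).
The clade {Taxon A, Taxon D} is supported by C1: its derived state '+' occurs in exactly those taxa and in no other taxon (including the outgroup).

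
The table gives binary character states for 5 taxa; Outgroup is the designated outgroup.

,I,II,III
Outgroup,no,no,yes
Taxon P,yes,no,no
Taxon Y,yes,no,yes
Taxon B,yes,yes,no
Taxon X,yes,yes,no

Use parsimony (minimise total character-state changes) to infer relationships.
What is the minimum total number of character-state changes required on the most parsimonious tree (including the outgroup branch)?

3

Character polarity is set by the outgroup: the derived state is whichever differs from the outgroup's state, so for III the derived state is 'no', and for the remaining characters it is 'yes'.
All ingroup taxa share the derived state 'yes' for I; it defines the ingroup but does not resolve relationships within it.
II (derived state 'yes') is shared by Taxon B and Taxon X — a synapomorphy uniting that clade.
III (derived state 'no') is shared by Taxon B, Taxon P, and Taxon X — a synapomorphy uniting that clade.
Most parsimonious ingroup topology: ((Taxon P,(Taxon B,Taxon X)),Taxon Y).
Changes per character on this tree: I: 1; II: 1; III: 1.
Total = 3.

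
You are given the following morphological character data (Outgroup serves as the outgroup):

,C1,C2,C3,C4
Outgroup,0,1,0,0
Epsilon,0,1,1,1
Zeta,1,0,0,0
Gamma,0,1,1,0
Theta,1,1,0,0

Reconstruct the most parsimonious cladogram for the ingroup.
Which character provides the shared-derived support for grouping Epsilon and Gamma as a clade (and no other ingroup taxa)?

C3

Character polarity is set by the outgroup: the derived state is whichever differs from the outgroup's state, so for C2 the derived state is '0', and for the remaining characters it is '1'.
C1: derived state '1' in Theta and Zeta only — synapomorphy for {Theta, Zeta}.
C2: derived state '0' in Zeta only — an autapomorphy, so it tells us nothing about relationships among taxa.
C3: derived state '1' in Epsilon and Gamma only — synapomorphy for {Epsilon, Gamma}.
C4 (derived state '1') is unique to Epsilon (autapomorphy; uninformative for grouping).
Most parsimonious ingroup topology: ((Epsilon,Gamma),(Zeta,Theta)).
The clade {Epsilon, Gamma} is supported by C3: its derived state '1' occurs in exactly those taxa and in no other taxon (including the outgroup).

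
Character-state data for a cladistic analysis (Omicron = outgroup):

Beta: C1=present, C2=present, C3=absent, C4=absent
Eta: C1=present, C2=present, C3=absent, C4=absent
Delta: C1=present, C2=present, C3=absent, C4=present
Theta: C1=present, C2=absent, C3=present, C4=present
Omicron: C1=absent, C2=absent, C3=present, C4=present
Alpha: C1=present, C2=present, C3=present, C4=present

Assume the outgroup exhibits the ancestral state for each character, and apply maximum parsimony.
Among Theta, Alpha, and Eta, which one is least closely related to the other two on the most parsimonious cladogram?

Theta

Character polarity is set by the outgroup: the derived state is whichever differs from the outgroup's state, so for C3, C4 the derived state is 'absent', and for the remaining characters it is 'present'.
All ingroup taxa share the derived state 'present' for C1; it defines the ingroup but does not resolve relationships within it.
C2 (derived state 'present') is shared by Alpha, Beta, Delta, and Eta — a synapomorphy uniting that clade.
Only Beta, Delta, and Eta show the derived state 'absent' for C3, supporting them as a clade.
Only Beta and Eta show the derived state 'absent' for C4, supporting them as a clade.
Most parsimonious ingroup topology: ((((Beta,Eta),Delta),Alpha),Theta).
Alpha and Eta share a more recent common ancestor with each other than either does with Theta, so Theta is the least closely related of the three.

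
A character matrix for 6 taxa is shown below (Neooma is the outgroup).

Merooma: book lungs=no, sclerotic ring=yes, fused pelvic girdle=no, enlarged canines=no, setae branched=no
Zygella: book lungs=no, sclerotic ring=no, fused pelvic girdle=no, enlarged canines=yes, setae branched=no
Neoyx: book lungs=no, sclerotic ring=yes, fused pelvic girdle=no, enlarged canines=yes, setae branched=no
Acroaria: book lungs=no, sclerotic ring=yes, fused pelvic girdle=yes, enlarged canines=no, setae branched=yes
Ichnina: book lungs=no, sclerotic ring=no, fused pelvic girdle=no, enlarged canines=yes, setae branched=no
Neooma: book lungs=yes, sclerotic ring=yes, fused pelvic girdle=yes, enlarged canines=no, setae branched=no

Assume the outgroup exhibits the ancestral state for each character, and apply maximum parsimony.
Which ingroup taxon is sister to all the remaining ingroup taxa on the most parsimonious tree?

Acroaria

Character polarity is set by the outgroup: the derived state is whichever differs from the outgroup's state, so for book lungs, sclerotic ring, fused pelvic girdle the derived state is 'no', and for the remaining characters it is 'yes'.
All ingroup taxa share the derived state 'no' for book lungs; it defines the ingroup but does not resolve relationships within it.
sclerotic ring: derived state 'no' in Ichnina and Zygella only — synapomorphy for {Ichnina, Zygella}.
fused pelvic girdle (derived state 'no') is shared by Ichnina, Merooma, Neoyx, and Zygella — a synapomorphy uniting that clade.
Only Ichnina, Neoyx, and Zygella show the derived state 'yes' for enlarged canines, supporting them as a clade.
setae branched: derived state 'yes' in Acroaria only — an autapomorphy, so it tells us nothing about relationships among taxa.
Most parsimonious ingroup topology: ((((Ichnina,Zygella),Neoyx),Merooma),Acroaria).
Acroaria is sister to the clade containing all other ingroup taxa, so it is the earliest-diverging (most basal) ingroup lineage.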